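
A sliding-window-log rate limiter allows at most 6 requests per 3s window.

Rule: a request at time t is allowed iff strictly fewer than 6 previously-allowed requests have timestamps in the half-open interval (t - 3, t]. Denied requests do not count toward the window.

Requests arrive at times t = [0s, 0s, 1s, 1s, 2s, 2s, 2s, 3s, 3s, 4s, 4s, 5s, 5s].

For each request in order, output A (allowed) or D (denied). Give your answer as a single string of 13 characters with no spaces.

Tracking allowed requests in the window:
  req#1 t=0s: ALLOW
  req#2 t=0s: ALLOW
  req#3 t=1s: ALLOW
  req#4 t=1s: ALLOW
  req#5 t=2s: ALLOW
  req#6 t=2s: ALLOW
  req#7 t=2s: DENY
  req#8 t=3s: ALLOW
  req#9 t=3s: ALLOW
  req#10 t=4s: ALLOW
  req#11 t=4s: ALLOW
  req#12 t=5s: ALLOW
  req#13 t=5s: ALLOW

Answer: AAAAAADAAAAAA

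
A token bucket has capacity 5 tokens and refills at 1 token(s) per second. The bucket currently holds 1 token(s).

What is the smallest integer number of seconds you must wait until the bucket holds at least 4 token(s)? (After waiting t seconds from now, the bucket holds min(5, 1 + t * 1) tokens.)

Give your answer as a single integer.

Need 1 + t * 1 >= 4, so t >= 3/1.
Smallest integer t = ceil(3/1) = 3.

Answer: 3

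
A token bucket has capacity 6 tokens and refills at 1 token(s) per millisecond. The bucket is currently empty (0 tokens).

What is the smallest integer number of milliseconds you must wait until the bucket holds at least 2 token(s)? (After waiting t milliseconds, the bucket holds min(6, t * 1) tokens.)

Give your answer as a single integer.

Need t * 1 >= 2, so t >= 2/1.
Smallest integer t = ceil(2/1) = 2.

Answer: 2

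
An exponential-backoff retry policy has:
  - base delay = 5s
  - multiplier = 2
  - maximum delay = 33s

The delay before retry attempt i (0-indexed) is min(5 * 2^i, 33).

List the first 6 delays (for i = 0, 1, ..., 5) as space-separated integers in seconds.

Answer: 5 10 20 33 33 33

Derivation:
Computing each delay:
  i=0: min(5*2^0, 33) = 5
  i=1: min(5*2^1, 33) = 10
  i=2: min(5*2^2, 33) = 20
  i=3: min(5*2^3, 33) = 33
  i=4: min(5*2^4, 33) = 33
  i=5: min(5*2^5, 33) = 33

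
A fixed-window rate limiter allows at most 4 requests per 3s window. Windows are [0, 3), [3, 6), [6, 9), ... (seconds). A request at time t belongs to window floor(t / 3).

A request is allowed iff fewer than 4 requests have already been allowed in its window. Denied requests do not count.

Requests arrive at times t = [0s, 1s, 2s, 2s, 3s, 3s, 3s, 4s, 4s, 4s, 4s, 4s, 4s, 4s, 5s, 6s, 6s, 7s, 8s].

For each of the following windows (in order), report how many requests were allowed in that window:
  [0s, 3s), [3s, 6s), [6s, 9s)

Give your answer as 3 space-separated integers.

Processing requests:
  req#1 t=0s (window 0): ALLOW
  req#2 t=1s (window 0): ALLOW
  req#3 t=2s (window 0): ALLOW
  req#4 t=2s (window 0): ALLOW
  req#5 t=3s (window 1): ALLOW
  req#6 t=3s (window 1): ALLOW
  req#7 t=3s (window 1): ALLOW
  req#8 t=4s (window 1): ALLOW
  req#9 t=4s (window 1): DENY
  req#10 t=4s (window 1): DENY
  req#11 t=4s (window 1): DENY
  req#12 t=4s (window 1): DENY
  req#13 t=4s (window 1): DENY
  req#14 t=4s (window 1): DENY
  req#15 t=5s (window 1): DENY
  req#16 t=6s (window 2): ALLOW
  req#17 t=6s (window 2): ALLOW
  req#18 t=7s (window 2): ALLOW
  req#19 t=8s (window 2): ALLOW

Allowed counts by window: 4 4 4

Answer: 4 4 4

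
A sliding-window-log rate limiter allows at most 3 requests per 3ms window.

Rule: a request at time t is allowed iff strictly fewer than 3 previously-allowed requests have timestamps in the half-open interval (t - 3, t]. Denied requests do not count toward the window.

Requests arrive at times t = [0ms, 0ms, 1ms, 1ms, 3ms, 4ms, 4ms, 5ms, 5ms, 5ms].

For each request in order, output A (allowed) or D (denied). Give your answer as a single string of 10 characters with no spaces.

Answer: AAADAAADDD

Derivation:
Tracking allowed requests in the window:
  req#1 t=0ms: ALLOW
  req#2 t=0ms: ALLOW
  req#3 t=1ms: ALLOW
  req#4 t=1ms: DENY
  req#5 t=3ms: ALLOW
  req#6 t=4ms: ALLOW
  req#7 t=4ms: ALLOW
  req#8 t=5ms: DENY
  req#9 t=5ms: DENY
  req#10 t=5ms: DENY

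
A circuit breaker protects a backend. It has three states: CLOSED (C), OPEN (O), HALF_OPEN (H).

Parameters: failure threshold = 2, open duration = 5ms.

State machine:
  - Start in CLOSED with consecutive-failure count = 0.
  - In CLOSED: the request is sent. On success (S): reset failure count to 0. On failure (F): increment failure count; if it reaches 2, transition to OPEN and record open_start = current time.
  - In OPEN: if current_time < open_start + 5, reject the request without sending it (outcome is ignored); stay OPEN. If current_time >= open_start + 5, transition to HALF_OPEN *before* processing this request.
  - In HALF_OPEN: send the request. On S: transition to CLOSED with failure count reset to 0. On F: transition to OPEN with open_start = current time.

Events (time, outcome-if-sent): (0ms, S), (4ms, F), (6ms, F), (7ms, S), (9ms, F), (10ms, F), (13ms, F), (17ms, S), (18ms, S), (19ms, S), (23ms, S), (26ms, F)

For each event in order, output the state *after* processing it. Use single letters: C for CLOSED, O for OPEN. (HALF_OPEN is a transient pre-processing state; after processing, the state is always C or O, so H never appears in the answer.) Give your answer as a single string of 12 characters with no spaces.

State after each event:
  event#1 t=0ms outcome=S: state=CLOSED
  event#2 t=4ms outcome=F: state=CLOSED
  event#3 t=6ms outcome=F: state=OPEN
  event#4 t=7ms outcome=S: state=OPEN
  event#5 t=9ms outcome=F: state=OPEN
  event#6 t=10ms outcome=F: state=OPEN
  event#7 t=13ms outcome=F: state=OPEN
  event#8 t=17ms outcome=S: state=OPEN
  event#9 t=18ms outcome=S: state=CLOSED
  event#10 t=19ms outcome=S: state=CLOSED
  event#11 t=23ms outcome=S: state=CLOSED
  event#12 t=26ms outcome=F: state=CLOSED

Answer: CCOOOOOOCCCC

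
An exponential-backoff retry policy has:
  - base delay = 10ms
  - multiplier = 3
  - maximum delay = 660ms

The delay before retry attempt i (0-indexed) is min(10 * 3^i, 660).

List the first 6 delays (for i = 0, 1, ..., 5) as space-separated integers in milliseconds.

Computing each delay:
  i=0: min(10*3^0, 660) = 10
  i=1: min(10*3^1, 660) = 30
  i=2: min(10*3^2, 660) = 90
  i=3: min(10*3^3, 660) = 270
  i=4: min(10*3^4, 660) = 660
  i=5: min(10*3^5, 660) = 660

Answer: 10 30 90 270 660 660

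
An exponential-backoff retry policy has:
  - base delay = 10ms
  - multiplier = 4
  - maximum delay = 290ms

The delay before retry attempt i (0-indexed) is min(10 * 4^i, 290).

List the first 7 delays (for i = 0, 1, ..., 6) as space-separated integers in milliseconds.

Computing each delay:
  i=0: min(10*4^0, 290) = 10
  i=1: min(10*4^1, 290) = 40
  i=2: min(10*4^2, 290) = 160
  i=3: min(10*4^3, 290) = 290
  i=4: min(10*4^4, 290) = 290
  i=5: min(10*4^5, 290) = 290
  i=6: min(10*4^6, 290) = 290

Answer: 10 40 160 290 290 290 290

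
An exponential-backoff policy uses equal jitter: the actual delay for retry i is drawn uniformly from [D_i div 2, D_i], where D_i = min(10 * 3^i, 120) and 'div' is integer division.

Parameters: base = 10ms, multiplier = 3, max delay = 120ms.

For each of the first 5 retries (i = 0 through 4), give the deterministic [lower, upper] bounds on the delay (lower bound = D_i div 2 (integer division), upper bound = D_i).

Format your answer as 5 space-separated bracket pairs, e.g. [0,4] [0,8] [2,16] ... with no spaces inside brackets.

Computing bounds per retry:
  i=0: D_i=min(10*3^0,120)=10, bounds=[5,10]
  i=1: D_i=min(10*3^1,120)=30, bounds=[15,30]
  i=2: D_i=min(10*3^2,120)=90, bounds=[45,90]
  i=3: D_i=min(10*3^3,120)=120, bounds=[60,120]
  i=4: D_i=min(10*3^4,120)=120, bounds=[60,120]

Answer: [5,10] [15,30] [45,90] [60,120] [60,120]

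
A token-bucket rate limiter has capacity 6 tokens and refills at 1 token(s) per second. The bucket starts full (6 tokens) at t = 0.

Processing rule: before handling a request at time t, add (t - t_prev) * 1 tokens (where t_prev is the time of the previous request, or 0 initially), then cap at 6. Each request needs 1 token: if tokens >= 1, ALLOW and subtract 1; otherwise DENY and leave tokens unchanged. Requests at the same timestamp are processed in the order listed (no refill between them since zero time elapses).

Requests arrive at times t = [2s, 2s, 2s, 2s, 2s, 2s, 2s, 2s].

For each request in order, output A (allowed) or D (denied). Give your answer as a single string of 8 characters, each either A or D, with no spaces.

Answer: AAAAAADD

Derivation:
Simulating step by step:
  req#1 t=2s: ALLOW
  req#2 t=2s: ALLOW
  req#3 t=2s: ALLOW
  req#4 t=2s: ALLOW
  req#5 t=2s: ALLOW
  req#6 t=2s: ALLOW
  req#7 t=2s: DENY
  req#8 t=2s: DENY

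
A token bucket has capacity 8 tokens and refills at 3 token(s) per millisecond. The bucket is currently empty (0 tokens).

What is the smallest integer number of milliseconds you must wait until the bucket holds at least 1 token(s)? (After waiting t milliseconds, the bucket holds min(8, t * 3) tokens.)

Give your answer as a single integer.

Answer: 1

Derivation:
Need t * 3 >= 1, so t >= 1/3.
Smallest integer t = ceil(1/3) = 1.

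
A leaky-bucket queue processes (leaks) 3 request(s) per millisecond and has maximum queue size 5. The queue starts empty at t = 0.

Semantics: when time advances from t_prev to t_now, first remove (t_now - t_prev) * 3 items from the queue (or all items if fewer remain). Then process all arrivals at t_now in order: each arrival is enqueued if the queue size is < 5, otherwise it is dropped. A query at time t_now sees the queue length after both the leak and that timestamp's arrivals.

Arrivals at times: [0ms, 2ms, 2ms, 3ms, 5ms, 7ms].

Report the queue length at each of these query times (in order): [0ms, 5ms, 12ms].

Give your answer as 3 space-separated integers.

Answer: 1 1 0

Derivation:
Queue lengths at query times:
  query t=0ms: backlog = 1
  query t=5ms: backlog = 1
  query t=12ms: backlog = 0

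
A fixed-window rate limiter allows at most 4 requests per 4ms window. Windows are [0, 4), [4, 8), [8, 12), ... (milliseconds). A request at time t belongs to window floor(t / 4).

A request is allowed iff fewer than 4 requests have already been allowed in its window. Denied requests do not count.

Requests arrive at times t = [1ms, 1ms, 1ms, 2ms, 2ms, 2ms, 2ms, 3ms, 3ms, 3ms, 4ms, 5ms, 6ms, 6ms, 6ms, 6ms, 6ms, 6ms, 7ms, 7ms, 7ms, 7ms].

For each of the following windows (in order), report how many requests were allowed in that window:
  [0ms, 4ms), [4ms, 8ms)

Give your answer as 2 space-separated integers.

Answer: 4 4

Derivation:
Processing requests:
  req#1 t=1ms (window 0): ALLOW
  req#2 t=1ms (window 0): ALLOW
  req#3 t=1ms (window 0): ALLOW
  req#4 t=2ms (window 0): ALLOW
  req#5 t=2ms (window 0): DENY
  req#6 t=2ms (window 0): DENY
  req#7 t=2ms (window 0): DENY
  req#8 t=3ms (window 0): DENY
  req#9 t=3ms (window 0): DENY
  req#10 t=3ms (window 0): DENY
  req#11 t=4ms (window 1): ALLOW
  req#12 t=5ms (window 1): ALLOW
  req#13 t=6ms (window 1): ALLOW
  req#14 t=6ms (window 1): ALLOW
  req#15 t=6ms (window 1): DENY
  req#16 t=6ms (window 1): DENY
  req#17 t=6ms (window 1): DENY
  req#18 t=6ms (window 1): DENY
  req#19 t=7ms (window 1): DENY
  req#20 t=7ms (window 1): DENY
  req#21 t=7ms (window 1): DENY
  req#22 t=7ms (window 1): DENY

Allowed counts by window: 4 4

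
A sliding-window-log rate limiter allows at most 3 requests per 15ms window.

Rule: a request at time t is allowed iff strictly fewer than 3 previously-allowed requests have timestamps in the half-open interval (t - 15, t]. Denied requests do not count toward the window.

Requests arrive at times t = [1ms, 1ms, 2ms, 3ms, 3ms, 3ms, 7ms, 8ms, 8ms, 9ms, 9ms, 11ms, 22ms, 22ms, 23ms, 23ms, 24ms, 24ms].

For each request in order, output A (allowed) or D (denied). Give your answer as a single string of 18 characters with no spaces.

Answer: AAADDDDDDDDDAAADDD

Derivation:
Tracking allowed requests in the window:
  req#1 t=1ms: ALLOW
  req#2 t=1ms: ALLOW
  req#3 t=2ms: ALLOW
  req#4 t=3ms: DENY
  req#5 t=3ms: DENY
  req#6 t=3ms: DENY
  req#7 t=7ms: DENY
  req#8 t=8ms: DENY
  req#9 t=8ms: DENY
  req#10 t=9ms: DENY
  req#11 t=9ms: DENY
  req#12 t=11ms: DENY
  req#13 t=22ms: ALLOW
  req#14 t=22ms: ALLOW
  req#15 t=23ms: ALLOW
  req#16 t=23ms: DENY
  req#17 t=24ms: DENY
  req#18 t=24ms: DENY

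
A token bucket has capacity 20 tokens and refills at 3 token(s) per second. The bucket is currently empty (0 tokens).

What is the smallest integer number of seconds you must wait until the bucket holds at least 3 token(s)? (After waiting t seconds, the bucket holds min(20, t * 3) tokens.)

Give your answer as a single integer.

Need t * 3 >= 3, so t >= 3/3.
Smallest integer t = ceil(3/3) = 1.

Answer: 1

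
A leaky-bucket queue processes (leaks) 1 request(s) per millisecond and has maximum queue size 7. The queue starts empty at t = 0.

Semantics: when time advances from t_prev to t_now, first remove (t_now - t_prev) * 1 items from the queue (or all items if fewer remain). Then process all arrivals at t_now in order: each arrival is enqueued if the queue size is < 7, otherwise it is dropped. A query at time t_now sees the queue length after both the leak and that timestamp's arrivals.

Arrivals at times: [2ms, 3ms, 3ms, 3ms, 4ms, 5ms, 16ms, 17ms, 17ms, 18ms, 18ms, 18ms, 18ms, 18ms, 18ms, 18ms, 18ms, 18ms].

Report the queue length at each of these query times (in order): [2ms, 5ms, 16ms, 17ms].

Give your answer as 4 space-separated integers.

Queue lengths at query times:
  query t=2ms: backlog = 1
  query t=5ms: backlog = 3
  query t=16ms: backlog = 1
  query t=17ms: backlog = 2

Answer: 1 3 1 2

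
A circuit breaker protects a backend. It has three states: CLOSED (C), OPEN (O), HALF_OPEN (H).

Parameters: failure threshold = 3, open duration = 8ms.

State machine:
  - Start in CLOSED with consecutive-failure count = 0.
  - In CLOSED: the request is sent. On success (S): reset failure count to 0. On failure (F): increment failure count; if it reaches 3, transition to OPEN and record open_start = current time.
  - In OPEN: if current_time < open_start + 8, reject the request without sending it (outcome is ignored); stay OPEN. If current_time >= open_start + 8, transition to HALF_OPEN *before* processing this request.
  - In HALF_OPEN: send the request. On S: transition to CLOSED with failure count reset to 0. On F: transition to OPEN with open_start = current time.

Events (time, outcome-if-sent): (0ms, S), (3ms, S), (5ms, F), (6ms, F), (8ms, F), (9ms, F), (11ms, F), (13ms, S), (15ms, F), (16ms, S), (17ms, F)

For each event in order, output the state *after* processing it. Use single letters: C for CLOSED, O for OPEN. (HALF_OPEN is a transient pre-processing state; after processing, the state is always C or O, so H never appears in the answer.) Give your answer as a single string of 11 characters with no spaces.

State after each event:
  event#1 t=0ms outcome=S: state=CLOSED
  event#2 t=3ms outcome=S: state=CLOSED
  event#3 t=5ms outcome=F: state=CLOSED
  event#4 t=6ms outcome=F: state=CLOSED
  event#5 t=8ms outcome=F: state=OPEN
  event#6 t=9ms outcome=F: state=OPEN
  event#7 t=11ms outcome=F: state=OPEN
  event#8 t=13ms outcome=S: state=OPEN
  event#9 t=15ms outcome=F: state=OPEN
  event#10 t=16ms outcome=S: state=CLOSED
  event#11 t=17ms outcome=F: state=CLOSED

Answer: CCCCOOOOOCC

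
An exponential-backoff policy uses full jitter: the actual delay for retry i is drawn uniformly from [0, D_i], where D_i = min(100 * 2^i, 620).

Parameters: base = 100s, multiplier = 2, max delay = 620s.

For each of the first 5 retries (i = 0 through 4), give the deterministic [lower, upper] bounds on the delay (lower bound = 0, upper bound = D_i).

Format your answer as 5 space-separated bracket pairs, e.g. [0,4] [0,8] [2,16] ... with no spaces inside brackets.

Answer: [0,100] [0,200] [0,400] [0,620] [0,620]

Derivation:
Computing bounds per retry:
  i=0: D_i=min(100*2^0,620)=100, bounds=[0,100]
  i=1: D_i=min(100*2^1,620)=200, bounds=[0,200]
  i=2: D_i=min(100*2^2,620)=400, bounds=[0,400]
  i=3: D_i=min(100*2^3,620)=620, bounds=[0,620]
  i=4: D_i=min(100*2^4,620)=620, bounds=[0,620]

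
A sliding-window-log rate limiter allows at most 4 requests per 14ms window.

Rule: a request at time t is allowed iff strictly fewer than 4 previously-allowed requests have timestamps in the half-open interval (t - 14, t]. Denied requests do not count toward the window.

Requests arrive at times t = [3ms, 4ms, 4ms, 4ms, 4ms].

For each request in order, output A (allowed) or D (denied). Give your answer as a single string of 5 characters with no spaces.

Answer: AAAAD

Derivation:
Tracking allowed requests in the window:
  req#1 t=3ms: ALLOW
  req#2 t=4ms: ALLOW
  req#3 t=4ms: ALLOW
  req#4 t=4ms: ALLOW
  req#5 t=4ms: DENY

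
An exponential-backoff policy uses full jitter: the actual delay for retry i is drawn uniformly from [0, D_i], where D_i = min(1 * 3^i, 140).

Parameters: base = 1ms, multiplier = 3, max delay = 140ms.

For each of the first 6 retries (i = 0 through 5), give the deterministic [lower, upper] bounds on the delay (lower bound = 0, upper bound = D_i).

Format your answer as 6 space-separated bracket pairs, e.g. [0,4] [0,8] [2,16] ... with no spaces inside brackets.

Computing bounds per retry:
  i=0: D_i=min(1*3^0,140)=1, bounds=[0,1]
  i=1: D_i=min(1*3^1,140)=3, bounds=[0,3]
  i=2: D_i=min(1*3^2,140)=9, bounds=[0,9]
  i=3: D_i=min(1*3^3,140)=27, bounds=[0,27]
  i=4: D_i=min(1*3^4,140)=81, bounds=[0,81]
  i=5: D_i=min(1*3^5,140)=140, bounds=[0,140]

Answer: [0,1] [0,3] [0,9] [0,27] [0,81] [0,140]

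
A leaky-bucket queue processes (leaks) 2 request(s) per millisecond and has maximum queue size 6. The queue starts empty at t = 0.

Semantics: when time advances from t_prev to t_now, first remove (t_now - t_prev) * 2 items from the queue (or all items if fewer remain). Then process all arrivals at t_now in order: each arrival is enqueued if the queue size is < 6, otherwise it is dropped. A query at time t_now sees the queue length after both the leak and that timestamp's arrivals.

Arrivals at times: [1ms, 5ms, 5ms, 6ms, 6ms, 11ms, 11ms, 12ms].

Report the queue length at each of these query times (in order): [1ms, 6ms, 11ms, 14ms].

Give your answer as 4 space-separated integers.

Answer: 1 2 2 0

Derivation:
Queue lengths at query times:
  query t=1ms: backlog = 1
  query t=6ms: backlog = 2
  query t=11ms: backlog = 2
  query t=14ms: backlog = 0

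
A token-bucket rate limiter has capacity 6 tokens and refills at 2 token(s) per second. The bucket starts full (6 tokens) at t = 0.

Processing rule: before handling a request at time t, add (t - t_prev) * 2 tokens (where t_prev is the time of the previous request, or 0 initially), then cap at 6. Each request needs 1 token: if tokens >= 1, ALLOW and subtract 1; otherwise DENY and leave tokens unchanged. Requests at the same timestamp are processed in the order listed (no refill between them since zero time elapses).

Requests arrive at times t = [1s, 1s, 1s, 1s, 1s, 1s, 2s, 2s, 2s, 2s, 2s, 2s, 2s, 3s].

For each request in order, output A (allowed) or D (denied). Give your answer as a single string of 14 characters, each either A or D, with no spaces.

Answer: AAAAAAAADDDDDA

Derivation:
Simulating step by step:
  req#1 t=1s: ALLOW
  req#2 t=1s: ALLOW
  req#3 t=1s: ALLOW
  req#4 t=1s: ALLOW
  req#5 t=1s: ALLOW
  req#6 t=1s: ALLOW
  req#7 t=2s: ALLOW
  req#8 t=2s: ALLOW
  req#9 t=2s: DENY
  req#10 t=2s: DENY
  req#11 t=2s: DENY
  req#12 t=2s: DENY
  req#13 t=2s: DENY
  req#14 t=3s: ALLOW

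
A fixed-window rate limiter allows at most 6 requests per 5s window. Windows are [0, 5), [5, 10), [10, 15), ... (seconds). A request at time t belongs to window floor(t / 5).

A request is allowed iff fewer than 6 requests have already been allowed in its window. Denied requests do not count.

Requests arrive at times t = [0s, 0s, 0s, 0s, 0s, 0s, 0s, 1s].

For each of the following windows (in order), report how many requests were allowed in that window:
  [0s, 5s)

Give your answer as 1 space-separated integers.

Answer: 6

Derivation:
Processing requests:
  req#1 t=0s (window 0): ALLOW
  req#2 t=0s (window 0): ALLOW
  req#3 t=0s (window 0): ALLOW
  req#4 t=0s (window 0): ALLOW
  req#5 t=0s (window 0): ALLOW
  req#6 t=0s (window 0): ALLOW
  req#7 t=0s (window 0): DENY
  req#8 t=1s (window 0): DENY

Allowed counts by window: 6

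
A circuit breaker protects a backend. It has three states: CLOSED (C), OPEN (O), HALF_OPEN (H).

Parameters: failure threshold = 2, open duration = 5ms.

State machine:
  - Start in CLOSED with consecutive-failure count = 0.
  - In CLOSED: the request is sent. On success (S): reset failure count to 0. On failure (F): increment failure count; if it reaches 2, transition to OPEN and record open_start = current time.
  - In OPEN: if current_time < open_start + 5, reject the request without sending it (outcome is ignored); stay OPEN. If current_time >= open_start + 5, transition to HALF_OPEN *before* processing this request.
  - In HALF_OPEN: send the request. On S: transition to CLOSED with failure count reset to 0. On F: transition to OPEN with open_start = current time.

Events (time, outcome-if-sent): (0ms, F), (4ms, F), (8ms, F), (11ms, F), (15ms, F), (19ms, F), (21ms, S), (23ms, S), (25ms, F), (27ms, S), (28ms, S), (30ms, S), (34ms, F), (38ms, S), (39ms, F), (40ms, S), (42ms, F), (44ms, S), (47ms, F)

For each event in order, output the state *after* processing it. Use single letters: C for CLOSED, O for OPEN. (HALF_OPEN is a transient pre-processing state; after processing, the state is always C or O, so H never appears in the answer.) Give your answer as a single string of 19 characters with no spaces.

Answer: COOOOOOOOOOCCCCCCCC

Derivation:
State after each event:
  event#1 t=0ms outcome=F: state=CLOSED
  event#2 t=4ms outcome=F: state=OPEN
  event#3 t=8ms outcome=F: state=OPEN
  event#4 t=11ms outcome=F: state=OPEN
  event#5 t=15ms outcome=F: state=OPEN
  event#6 t=19ms outcome=F: state=OPEN
  event#7 t=21ms outcome=S: state=OPEN
  event#8 t=23ms outcome=S: state=OPEN
  event#9 t=25ms outcome=F: state=OPEN
  event#10 t=27ms outcome=S: state=OPEN
  event#11 t=28ms outcome=S: state=OPEN
  event#12 t=30ms outcome=S: state=CLOSED
  event#13 t=34ms outcome=F: state=CLOSED
  event#14 t=38ms outcome=S: state=CLOSED
  event#15 t=39ms outcome=F: state=CLOSED
  event#16 t=40ms outcome=S: state=CLOSED
  event#17 t=42ms outcome=F: state=CLOSED
  event#18 t=44ms outcome=S: state=CLOSED
  event#19 t=47ms outcome=F: state=CLOSED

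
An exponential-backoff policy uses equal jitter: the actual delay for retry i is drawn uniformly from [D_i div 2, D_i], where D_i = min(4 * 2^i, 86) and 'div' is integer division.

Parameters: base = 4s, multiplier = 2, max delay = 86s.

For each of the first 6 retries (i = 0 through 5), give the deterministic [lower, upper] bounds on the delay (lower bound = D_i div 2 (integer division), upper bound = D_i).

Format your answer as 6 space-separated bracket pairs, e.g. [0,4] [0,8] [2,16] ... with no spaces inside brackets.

Computing bounds per retry:
  i=0: D_i=min(4*2^0,86)=4, bounds=[2,4]
  i=1: D_i=min(4*2^1,86)=8, bounds=[4,8]
  i=2: D_i=min(4*2^2,86)=16, bounds=[8,16]
  i=3: D_i=min(4*2^3,86)=32, bounds=[16,32]
  i=4: D_i=min(4*2^4,86)=64, bounds=[32,64]
  i=5: D_i=min(4*2^5,86)=86, bounds=[43,86]

Answer: [2,4] [4,8] [8,16] [16,32] [32,64] [43,86]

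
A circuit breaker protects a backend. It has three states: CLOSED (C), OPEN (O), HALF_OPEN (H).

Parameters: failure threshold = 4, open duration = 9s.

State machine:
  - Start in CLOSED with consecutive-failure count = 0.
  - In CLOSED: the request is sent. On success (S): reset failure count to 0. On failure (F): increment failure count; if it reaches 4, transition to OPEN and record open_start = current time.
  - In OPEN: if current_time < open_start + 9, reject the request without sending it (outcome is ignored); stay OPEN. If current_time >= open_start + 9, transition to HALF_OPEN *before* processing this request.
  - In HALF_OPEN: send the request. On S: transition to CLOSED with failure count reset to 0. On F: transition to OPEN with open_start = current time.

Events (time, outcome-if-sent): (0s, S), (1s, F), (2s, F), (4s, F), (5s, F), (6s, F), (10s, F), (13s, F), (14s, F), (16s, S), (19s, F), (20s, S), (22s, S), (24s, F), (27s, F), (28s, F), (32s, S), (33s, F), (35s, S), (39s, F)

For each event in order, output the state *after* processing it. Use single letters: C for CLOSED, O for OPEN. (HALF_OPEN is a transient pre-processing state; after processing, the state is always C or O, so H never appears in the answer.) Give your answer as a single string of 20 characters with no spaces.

State after each event:
  event#1 t=0s outcome=S: state=CLOSED
  event#2 t=1s outcome=F: state=CLOSED
  event#3 t=2s outcome=F: state=CLOSED
  event#4 t=4s outcome=F: state=CLOSED
  event#5 t=5s outcome=F: state=OPEN
  event#6 t=6s outcome=F: state=OPEN
  event#7 t=10s outcome=F: state=OPEN
  event#8 t=13s outcome=F: state=OPEN
  event#9 t=14s outcome=F: state=OPEN
  event#10 t=16s outcome=S: state=OPEN
  event#11 t=19s outcome=F: state=OPEN
  event#12 t=20s outcome=S: state=OPEN
  event#13 t=22s outcome=S: state=OPEN
  event#14 t=24s outcome=F: state=OPEN
  event#15 t=27s outcome=F: state=OPEN
  event#16 t=28s outcome=F: state=OPEN
  event#17 t=32s outcome=S: state=OPEN
  event#18 t=33s outcome=F: state=OPEN
  event#19 t=35s outcome=S: state=OPEN
  event#20 t=39s outcome=F: state=OPEN

Answer: CCCCOOOOOOOOOOOOOOOO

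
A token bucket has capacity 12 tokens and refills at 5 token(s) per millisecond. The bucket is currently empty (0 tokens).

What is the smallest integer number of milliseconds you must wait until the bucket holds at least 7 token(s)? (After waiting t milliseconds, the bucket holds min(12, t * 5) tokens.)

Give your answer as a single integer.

Answer: 2

Derivation:
Need t * 5 >= 7, so t >= 7/5.
Smallest integer t = ceil(7/5) = 2.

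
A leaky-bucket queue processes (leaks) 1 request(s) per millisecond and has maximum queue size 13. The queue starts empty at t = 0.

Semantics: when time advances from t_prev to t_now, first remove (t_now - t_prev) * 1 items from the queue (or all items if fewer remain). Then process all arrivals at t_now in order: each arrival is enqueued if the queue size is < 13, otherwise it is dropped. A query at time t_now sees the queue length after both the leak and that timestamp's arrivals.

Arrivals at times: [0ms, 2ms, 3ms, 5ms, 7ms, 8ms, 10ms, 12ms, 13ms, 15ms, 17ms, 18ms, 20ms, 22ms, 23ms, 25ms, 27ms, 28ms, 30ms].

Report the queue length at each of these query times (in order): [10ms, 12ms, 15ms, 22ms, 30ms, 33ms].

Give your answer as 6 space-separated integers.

Queue lengths at query times:
  query t=10ms: backlog = 1
  query t=12ms: backlog = 1
  query t=15ms: backlog = 1
  query t=22ms: backlog = 1
  query t=30ms: backlog = 1
  query t=33ms: backlog = 0

Answer: 1 1 1 1 1 0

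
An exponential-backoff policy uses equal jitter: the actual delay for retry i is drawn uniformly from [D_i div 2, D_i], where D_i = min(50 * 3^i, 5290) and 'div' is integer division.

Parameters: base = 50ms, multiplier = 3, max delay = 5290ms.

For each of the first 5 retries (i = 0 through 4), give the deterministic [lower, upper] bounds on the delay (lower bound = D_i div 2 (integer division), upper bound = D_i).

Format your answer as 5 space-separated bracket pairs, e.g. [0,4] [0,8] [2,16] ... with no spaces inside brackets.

Answer: [25,50] [75,150] [225,450] [675,1350] [2025,4050]

Derivation:
Computing bounds per retry:
  i=0: D_i=min(50*3^0,5290)=50, bounds=[25,50]
  i=1: D_i=min(50*3^1,5290)=150, bounds=[75,150]
  i=2: D_i=min(50*3^2,5290)=450, bounds=[225,450]
  i=3: D_i=min(50*3^3,5290)=1350, bounds=[675,1350]
  i=4: D_i=min(50*3^4,5290)=4050, bounds=[2025,4050]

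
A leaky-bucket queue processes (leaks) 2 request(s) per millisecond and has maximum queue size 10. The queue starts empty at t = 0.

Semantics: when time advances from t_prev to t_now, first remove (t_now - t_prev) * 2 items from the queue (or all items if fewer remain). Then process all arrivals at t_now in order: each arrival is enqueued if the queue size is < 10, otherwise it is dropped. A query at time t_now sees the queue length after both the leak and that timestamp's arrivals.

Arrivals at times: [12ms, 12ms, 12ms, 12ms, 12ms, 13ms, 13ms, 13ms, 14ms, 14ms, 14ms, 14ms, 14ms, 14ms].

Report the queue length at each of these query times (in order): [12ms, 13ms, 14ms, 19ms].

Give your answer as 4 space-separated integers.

Queue lengths at query times:
  query t=12ms: backlog = 5
  query t=13ms: backlog = 6
  query t=14ms: backlog = 10
  query t=19ms: backlog = 0

Answer: 5 6 10 0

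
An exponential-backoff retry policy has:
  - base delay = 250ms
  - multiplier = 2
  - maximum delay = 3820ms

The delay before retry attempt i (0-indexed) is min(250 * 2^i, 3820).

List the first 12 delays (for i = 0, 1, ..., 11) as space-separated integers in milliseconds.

Answer: 250 500 1000 2000 3820 3820 3820 3820 3820 3820 3820 3820

Derivation:
Computing each delay:
  i=0: min(250*2^0, 3820) = 250
  i=1: min(250*2^1, 3820) = 500
  i=2: min(250*2^2, 3820) = 1000
  i=3: min(250*2^3, 3820) = 2000
  i=4: min(250*2^4, 3820) = 3820
  i=5: min(250*2^5, 3820) = 3820
  i=6: min(250*2^6, 3820) = 3820
  i=7: min(250*2^7, 3820) = 3820
  i=8: min(250*2^8, 3820) = 3820
  i=9: min(250*2^9, 3820) = 3820
  i=10: min(250*2^10, 3820) = 3820
  i=11: min(250*2^11, 3820) = 3820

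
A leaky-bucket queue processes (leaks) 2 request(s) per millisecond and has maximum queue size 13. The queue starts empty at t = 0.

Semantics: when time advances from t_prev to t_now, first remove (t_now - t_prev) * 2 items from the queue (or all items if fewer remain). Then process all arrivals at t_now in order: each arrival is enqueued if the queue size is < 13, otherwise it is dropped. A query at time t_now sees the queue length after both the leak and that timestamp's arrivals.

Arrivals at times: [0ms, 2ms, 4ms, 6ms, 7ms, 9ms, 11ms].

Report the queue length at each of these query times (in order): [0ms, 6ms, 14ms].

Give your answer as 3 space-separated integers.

Queue lengths at query times:
  query t=0ms: backlog = 1
  query t=6ms: backlog = 1
  query t=14ms: backlog = 0

Answer: 1 1 0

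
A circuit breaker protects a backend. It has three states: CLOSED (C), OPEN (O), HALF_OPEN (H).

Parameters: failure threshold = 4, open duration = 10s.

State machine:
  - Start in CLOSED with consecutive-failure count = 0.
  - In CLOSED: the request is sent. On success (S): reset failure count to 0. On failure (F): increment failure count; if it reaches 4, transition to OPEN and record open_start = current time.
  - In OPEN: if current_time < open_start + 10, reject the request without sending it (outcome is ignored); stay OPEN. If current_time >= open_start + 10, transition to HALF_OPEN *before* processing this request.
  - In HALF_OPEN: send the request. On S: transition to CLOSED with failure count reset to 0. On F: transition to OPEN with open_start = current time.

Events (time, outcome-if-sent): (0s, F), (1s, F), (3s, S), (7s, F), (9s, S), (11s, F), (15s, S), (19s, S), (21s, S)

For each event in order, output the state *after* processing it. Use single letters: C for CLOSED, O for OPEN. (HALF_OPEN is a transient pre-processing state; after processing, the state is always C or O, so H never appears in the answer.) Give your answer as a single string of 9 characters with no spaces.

State after each event:
  event#1 t=0s outcome=F: state=CLOSED
  event#2 t=1s outcome=F: state=CLOSED
  event#3 t=3s outcome=S: state=CLOSED
  event#4 t=7s outcome=F: state=CLOSED
  event#5 t=9s outcome=S: state=CLOSED
  event#6 t=11s outcome=F: state=CLOSED
  event#7 t=15s outcome=S: state=CLOSED
  event#8 t=19s outcome=S: state=CLOSED
  event#9 t=21s outcome=S: state=CLOSED

Answer: CCCCCCCCC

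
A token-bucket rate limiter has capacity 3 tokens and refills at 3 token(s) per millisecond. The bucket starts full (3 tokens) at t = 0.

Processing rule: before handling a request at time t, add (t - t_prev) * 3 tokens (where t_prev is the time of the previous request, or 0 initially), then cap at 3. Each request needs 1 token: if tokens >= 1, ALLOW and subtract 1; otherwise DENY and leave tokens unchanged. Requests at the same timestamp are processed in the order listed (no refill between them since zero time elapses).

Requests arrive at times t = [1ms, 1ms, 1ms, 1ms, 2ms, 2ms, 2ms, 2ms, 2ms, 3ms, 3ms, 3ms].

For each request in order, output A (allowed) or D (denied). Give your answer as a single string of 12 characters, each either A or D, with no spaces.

Simulating step by step:
  req#1 t=1ms: ALLOW
  req#2 t=1ms: ALLOW
  req#3 t=1ms: ALLOW
  req#4 t=1ms: DENY
  req#5 t=2ms: ALLOW
  req#6 t=2ms: ALLOW
  req#7 t=2ms: ALLOW
  req#8 t=2ms: DENY
  req#9 t=2ms: DENY
  req#10 t=3ms: ALLOW
  req#11 t=3ms: ALLOW
  req#12 t=3ms: ALLOW

Answer: AAADAAADDAAA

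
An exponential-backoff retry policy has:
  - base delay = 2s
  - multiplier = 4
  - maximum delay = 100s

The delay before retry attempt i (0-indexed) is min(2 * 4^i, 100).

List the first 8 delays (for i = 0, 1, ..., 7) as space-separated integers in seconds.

Answer: 2 8 32 100 100 100 100 100

Derivation:
Computing each delay:
  i=0: min(2*4^0, 100) = 2
  i=1: min(2*4^1, 100) = 8
  i=2: min(2*4^2, 100) = 32
  i=3: min(2*4^3, 100) = 100
  i=4: min(2*4^4, 100) = 100
  i=5: min(2*4^5, 100) = 100
  i=6: min(2*4^6, 100) = 100
  i=7: min(2*4^7, 100) = 100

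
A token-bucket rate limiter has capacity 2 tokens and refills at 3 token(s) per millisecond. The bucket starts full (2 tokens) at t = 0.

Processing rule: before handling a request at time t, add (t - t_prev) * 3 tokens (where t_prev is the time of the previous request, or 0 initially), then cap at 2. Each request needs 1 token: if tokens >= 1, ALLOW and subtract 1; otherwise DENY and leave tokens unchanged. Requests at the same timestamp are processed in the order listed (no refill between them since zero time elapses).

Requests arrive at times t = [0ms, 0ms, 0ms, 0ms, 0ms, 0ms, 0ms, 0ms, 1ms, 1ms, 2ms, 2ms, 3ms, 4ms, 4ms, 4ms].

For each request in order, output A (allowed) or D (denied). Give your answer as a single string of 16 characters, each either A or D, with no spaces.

Simulating step by step:
  req#1 t=0ms: ALLOW
  req#2 t=0ms: ALLOW
  req#3 t=0ms: DENY
  req#4 t=0ms: DENY
  req#5 t=0ms: DENY
  req#6 t=0ms: DENY
  req#7 t=0ms: DENY
  req#8 t=0ms: DENY
  req#9 t=1ms: ALLOW
  req#10 t=1ms: ALLOW
  req#11 t=2ms: ALLOW
  req#12 t=2ms: ALLOW
  req#13 t=3ms: ALLOW
  req#14 t=4ms: ALLOW
  req#15 t=4ms: ALLOW
  req#16 t=4ms: DENY

Answer: AADDDDDDAAAAAAAD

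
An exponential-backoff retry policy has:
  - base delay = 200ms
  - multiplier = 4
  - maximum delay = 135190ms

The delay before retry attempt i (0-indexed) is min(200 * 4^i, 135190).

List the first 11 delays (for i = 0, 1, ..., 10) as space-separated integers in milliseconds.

Computing each delay:
  i=0: min(200*4^0, 135190) = 200
  i=1: min(200*4^1, 135190) = 800
  i=2: min(200*4^2, 135190) = 3200
  i=3: min(200*4^3, 135190) = 12800
  i=4: min(200*4^4, 135190) = 51200
  i=5: min(200*4^5, 135190) = 135190
  i=6: min(200*4^6, 135190) = 135190
  i=7: min(200*4^7, 135190) = 135190
  i=8: min(200*4^8, 135190) = 135190
  i=9: min(200*4^9, 135190) = 135190
  i=10: min(200*4^10, 135190) = 135190

Answer: 200 800 3200 12800 51200 135190 135190 135190 135190 135190 135190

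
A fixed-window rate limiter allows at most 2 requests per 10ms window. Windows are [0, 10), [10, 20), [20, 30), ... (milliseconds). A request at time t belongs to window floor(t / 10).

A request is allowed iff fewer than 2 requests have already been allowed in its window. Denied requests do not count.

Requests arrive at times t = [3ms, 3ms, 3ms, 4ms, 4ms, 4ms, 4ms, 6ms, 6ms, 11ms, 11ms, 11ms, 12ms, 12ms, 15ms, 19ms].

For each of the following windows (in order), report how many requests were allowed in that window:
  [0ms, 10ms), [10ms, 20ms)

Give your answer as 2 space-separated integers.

Processing requests:
  req#1 t=3ms (window 0): ALLOW
  req#2 t=3ms (window 0): ALLOW
  req#3 t=3ms (window 0): DENY
  req#4 t=4ms (window 0): DENY
  req#5 t=4ms (window 0): DENY
  req#6 t=4ms (window 0): DENY
  req#7 t=4ms (window 0): DENY
  req#8 t=6ms (window 0): DENY
  req#9 t=6ms (window 0): DENY
  req#10 t=11ms (window 1): ALLOW
  req#11 t=11ms (window 1): ALLOW
  req#12 t=11ms (window 1): DENY
  req#13 t=12ms (window 1): DENY
  req#14 t=12ms (window 1): DENY
  req#15 t=15ms (window 1): DENY
  req#16 t=19ms (window 1): DENY

Allowed counts by window: 2 2

Answer: 2 2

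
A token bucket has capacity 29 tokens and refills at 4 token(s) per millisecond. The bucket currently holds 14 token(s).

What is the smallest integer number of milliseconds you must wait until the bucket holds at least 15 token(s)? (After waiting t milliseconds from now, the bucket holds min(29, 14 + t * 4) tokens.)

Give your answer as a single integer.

Need 14 + t * 4 >= 15, so t >= 1/4.
Smallest integer t = ceil(1/4) = 1.

Answer: 1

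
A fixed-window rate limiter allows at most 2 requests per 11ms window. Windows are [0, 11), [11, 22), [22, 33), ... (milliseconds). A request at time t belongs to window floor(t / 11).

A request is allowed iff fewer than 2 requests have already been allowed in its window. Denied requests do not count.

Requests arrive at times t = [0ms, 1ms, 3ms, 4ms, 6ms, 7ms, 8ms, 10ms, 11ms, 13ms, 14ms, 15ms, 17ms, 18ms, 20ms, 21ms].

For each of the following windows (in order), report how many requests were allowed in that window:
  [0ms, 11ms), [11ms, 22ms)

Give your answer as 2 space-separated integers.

Answer: 2 2

Derivation:
Processing requests:
  req#1 t=0ms (window 0): ALLOW
  req#2 t=1ms (window 0): ALLOW
  req#3 t=3ms (window 0): DENY
  req#4 t=4ms (window 0): DENY
  req#5 t=6ms (window 0): DENY
  req#6 t=7ms (window 0): DENY
  req#7 t=8ms (window 0): DENY
  req#8 t=10ms (window 0): DENY
  req#9 t=11ms (window 1): ALLOW
  req#10 t=13ms (window 1): ALLOW
  req#11 t=14ms (window 1): DENY
  req#12 t=15ms (window 1): DENY
  req#13 t=17ms (window 1): DENY
  req#14 t=18ms (window 1): DENY
  req#15 t=20ms (window 1): DENY
  req#16 t=21ms (window 1): DENY

Allowed counts by window: 2 2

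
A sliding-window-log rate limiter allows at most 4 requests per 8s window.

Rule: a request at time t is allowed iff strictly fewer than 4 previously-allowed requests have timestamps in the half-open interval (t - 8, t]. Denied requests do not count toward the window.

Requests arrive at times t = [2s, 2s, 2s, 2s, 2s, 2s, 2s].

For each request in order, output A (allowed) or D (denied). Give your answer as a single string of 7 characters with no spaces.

Tracking allowed requests in the window:
  req#1 t=2s: ALLOW
  req#2 t=2s: ALLOW
  req#3 t=2s: ALLOW
  req#4 t=2s: ALLOW
  req#5 t=2s: DENY
  req#6 t=2s: DENY
  req#7 t=2s: DENY

Answer: AAAADDD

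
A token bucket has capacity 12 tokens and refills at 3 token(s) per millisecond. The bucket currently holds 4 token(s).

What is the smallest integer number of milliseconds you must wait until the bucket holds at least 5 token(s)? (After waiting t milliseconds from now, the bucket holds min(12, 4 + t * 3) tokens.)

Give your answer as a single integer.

Answer: 1

Derivation:
Need 4 + t * 3 >= 5, so t >= 1/3.
Smallest integer t = ceil(1/3) = 1.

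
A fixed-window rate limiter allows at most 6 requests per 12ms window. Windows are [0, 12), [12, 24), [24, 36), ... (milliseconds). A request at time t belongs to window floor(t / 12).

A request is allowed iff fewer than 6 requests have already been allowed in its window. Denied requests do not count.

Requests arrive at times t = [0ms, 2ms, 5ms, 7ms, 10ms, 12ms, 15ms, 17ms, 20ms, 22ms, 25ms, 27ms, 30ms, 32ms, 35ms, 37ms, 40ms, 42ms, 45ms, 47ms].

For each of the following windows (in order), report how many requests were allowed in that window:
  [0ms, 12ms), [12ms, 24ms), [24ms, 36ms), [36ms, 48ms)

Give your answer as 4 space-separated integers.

Processing requests:
  req#1 t=0ms (window 0): ALLOW
  req#2 t=2ms (window 0): ALLOW
  req#3 t=5ms (window 0): ALLOW
  req#4 t=7ms (window 0): ALLOW
  req#5 t=10ms (window 0): ALLOW
  req#6 t=12ms (window 1): ALLOW
  req#7 t=15ms (window 1): ALLOW
  req#8 t=17ms (window 1): ALLOW
  req#9 t=20ms (window 1): ALLOW
  req#10 t=22ms (window 1): ALLOW
  req#11 t=25ms (window 2): ALLOW
  req#12 t=27ms (window 2): ALLOW
  req#13 t=30ms (window 2): ALLOW
  req#14 t=32ms (window 2): ALLOW
  req#15 t=35ms (window 2): ALLOW
  req#16 t=37ms (window 3): ALLOW
  req#17 t=40ms (window 3): ALLOW
  req#18 t=42ms (window 3): ALLOW
  req#19 t=45ms (window 3): ALLOW
  req#20 t=47ms (window 3): ALLOW

Allowed counts by window: 5 5 5 5

Answer: 5 5 5 5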